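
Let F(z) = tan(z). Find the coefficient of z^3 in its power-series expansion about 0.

1/3

F(0) = 0
F′(0) = 1
F′′(0) = 0
F′′′(0) = 2
The Taylor polynomial is Σ F^(k)(0)/k! · z^k.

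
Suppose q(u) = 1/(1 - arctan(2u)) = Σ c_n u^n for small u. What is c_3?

Plug the Maclaurin series of the inner function into that of the outer and collect terms.
q(0) = 1
q′(0) = 2
q′′(0) = 8
q′′′(0) = 32
Then c_k = q^(k)(0)/k! gives each Taylor coefficient.

16/3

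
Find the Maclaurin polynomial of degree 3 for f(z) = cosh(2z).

[z^0] = 1;  [z^1] = 0;  [z^2] = 2;  [z^3] = 0.

2*z^2 + 1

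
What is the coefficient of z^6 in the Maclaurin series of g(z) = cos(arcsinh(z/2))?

Let u equal the inner series; expand the outer function in u and truncate.
g(0) = 1
g′(0) = 0
g′′(0) = -1/4
g′′′(0) = 0
g^(4)(0) = 5/16
g^(5)(0) = 0
g^(6)(0) = -85/64
Then c_k = g^(k)(0)/k! gives each Taylor coefficient.

-17/9216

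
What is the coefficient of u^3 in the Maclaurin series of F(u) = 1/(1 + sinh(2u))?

-28/3

Substitute the inner expansion into the outer series and collect powers.
F(0) = 1
F′(0) = -2
F′′(0) = 8
F′′′(0) = -56
So c_3 = F′′′(0)/3! = -28/3.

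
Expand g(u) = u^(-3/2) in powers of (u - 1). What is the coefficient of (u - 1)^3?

Use the known series and substitute for the argument.
[(u - 1)^0] = 1;  [(u - 1)^1] = -3/2;  [(u - 1)^2] = 15/8;  [(u - 1)^3] = -35/16.

-35/16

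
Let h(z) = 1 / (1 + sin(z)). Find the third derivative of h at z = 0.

-5

Write 1/(1+u) = 1 - u + u^2 - u^3 + ... and substitute the series for u.
From the series, [z^3] h = -5/6; multiply by 3! = 6 to get -5.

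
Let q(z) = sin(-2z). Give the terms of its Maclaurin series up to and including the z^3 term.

[z^0] = 0;  [z^1] = -2;  [z^2] = 0;  [z^3] = 4/3.

4*z^3/3 - 2*z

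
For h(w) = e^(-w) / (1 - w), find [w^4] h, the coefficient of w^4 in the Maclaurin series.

3/8

Expand each factor separately, then convolve coefficients.
h(0) = 1
h′(0) = 0
h′′(0) = 1
h′′′(0) = 2
h^(4)(0) = 9
So c_4 = h^(4)(0)/4! = 3/8.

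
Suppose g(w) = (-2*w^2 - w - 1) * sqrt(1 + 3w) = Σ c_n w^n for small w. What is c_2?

-19/8

Distribute the polynomial across the series and collect like powers.
g(0) = -1
g′(0) = -5/2
g′′(0) = -19/4
The Taylor polynomial is Σ g^(k)(0)/k! · w^k.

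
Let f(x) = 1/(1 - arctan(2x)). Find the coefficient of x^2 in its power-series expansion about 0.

Let u equal the inner series; expand the outer function in u and truncate.
f(0) = 1
f′(0) = 2
f′′(0) = 8
So c_2 = f′′(0)/2! = 4.

4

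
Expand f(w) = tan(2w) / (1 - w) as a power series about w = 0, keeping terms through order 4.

14*w^4/3 + 14*w^3/3 + 2*w^2 + 2*w

Multiply the two series term by term and collect like powers.
f(0) = 0
f′(0) = 2
f′′(0) = 4
f′′′(0) = 28
f^(4)(0) = 112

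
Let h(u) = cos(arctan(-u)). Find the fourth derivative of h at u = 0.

Substitute the inner expansion into the outer series and collect powers.
The coefficient of u^4 in the expansion is 3/8, so h^(4)(0) = 4! * (3/8) = 9.

9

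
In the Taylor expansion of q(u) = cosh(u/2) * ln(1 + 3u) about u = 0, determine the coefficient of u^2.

-9/2

Expand each factor separately, then convolve coefficients.
q(0) = 0
q′(0) = 3
q′′(0) = -9
Then c_k = q^(k)(0)/k! gives each Taylor coefficient.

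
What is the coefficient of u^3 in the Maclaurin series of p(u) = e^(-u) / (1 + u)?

-8/3

Write out both Maclaurin series and multiply, keeping only the needed powers.
[u^0] = 1;  [u^1] = -2;  [u^2] = 5/2;  [u^3] = -8/3.
So c_3 = p′′′(0)/3! = -8/3.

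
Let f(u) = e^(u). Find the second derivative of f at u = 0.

1

The coefficient of u^2 in the expansion is 1/2, so f′′(0) = 2! * (1/2) = 1.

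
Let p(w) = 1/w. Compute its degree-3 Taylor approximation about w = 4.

[(w - 4)^0] = 1/4;  [(w - 4)^1] = -1/16;  [(w - 4)^2] = 1/64;  [(w - 4)^3] = -1/256.

-(w - 4)^3/256 + (w - 4)^2/64 - (w - 4)/16 + 1/4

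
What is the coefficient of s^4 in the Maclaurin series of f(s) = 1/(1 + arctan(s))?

Substitute the inner expansion into the outer series and collect powers.
f(0) = 1
f′(0) = -1
f′′(0) = 2
f′′′(0) = -4
f^(4)(0) = 8

1/3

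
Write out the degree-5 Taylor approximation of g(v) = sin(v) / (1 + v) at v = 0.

Expand each factor separately, then convolve coefficients.

101*v^5/120 - 5*v^4/6 + 5*v^3/6 - v^2 + v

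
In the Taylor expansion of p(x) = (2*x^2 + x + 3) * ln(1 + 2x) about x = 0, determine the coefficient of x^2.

-4

Distribute the polynomial across the series and collect like powers.
p(0) = 0
p′(0) = 6
p′′(0) = -8
So c_2 = p′′(0)/2! = -4.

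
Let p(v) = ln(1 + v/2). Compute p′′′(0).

1/4

Use the known series and substitute for the argument.
From the series, [v^3] p = 1/24; multiply by 3! = 6 to get 1/4.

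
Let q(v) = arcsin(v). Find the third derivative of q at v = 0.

Differentiate repeatedly and evaluate at the center.
From the series, [v^3] q = 1/6; multiply by 3! = 6 to get 1.

1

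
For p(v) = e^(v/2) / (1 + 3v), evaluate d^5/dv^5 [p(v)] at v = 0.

Write out both Maclaurin series and multiply, keeping only the needed powers.
From the series, [v^5] p = -789869/3840; multiply by 5! = 120 to get -789869/32.

-789869/32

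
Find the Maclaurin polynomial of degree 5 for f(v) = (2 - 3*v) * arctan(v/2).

v^5/80 + v^4/8 - v^3/12 - 3*v^2/2 + v

Shift and add copies of the series according to the polynomial's terms.
f(0) = 0
f′(0) = 1
f′′(0) = -3
f′′′(0) = -1/2
f^(4)(0) = 3
f^(5)(0) = 3/2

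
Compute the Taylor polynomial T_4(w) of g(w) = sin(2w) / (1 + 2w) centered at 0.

Write out both Maclaurin series and multiply, keeping only the needed powers.
g(0) = 0
g′(0) = 2
g′′(0) = -8
g′′′(0) = 40
g^(4)(0) = -320

-40*w^4/3 + 20*w^3/3 - 4*w^2 + 2*w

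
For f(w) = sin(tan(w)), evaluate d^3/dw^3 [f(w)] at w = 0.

1

Compose series: expand the inner function first, then feed it into the outer expansion.
From the series, [w^3] f = 1/6; multiply by 3! = 6 to get 1.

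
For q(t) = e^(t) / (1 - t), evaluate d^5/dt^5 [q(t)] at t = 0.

326

Take the Cauchy product of the two expansions.
From the series, [t^5] q = 163/60; multiply by 5! = 120 to get 326.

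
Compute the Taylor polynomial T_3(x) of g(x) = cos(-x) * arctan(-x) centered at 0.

5*x^3/6 - x

Write out both Maclaurin series and multiply, keeping only the needed powers.
g(0) = 0
g′(0) = -1
g′′(0) = 0
g′′′(0) = 5
The Taylor polynomial is Σ g^(k)(0)/k! · x^k.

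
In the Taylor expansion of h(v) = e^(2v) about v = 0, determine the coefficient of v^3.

4/3

h(0) = 1
h′(0) = 2
h′′(0) = 4
h′′′(0) = 8
So c_3 = h′′′(0)/3! = 4/3.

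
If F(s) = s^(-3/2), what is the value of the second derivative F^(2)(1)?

15/4

From the series, [(s - 1)^2] F = 15/8; multiply by 2! = 2 to get 15/4.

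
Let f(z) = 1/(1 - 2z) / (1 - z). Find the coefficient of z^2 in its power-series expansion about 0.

Take the Cauchy product of the two expansions.
[z^0] = 1;  [z^1] = 3;  [z^2] = 7.
So c_2 = f′′(0)/2! = 7.

7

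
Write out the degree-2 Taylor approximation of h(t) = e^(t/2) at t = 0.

t^2/8 + t/2 + 1

Differentiate repeatedly and evaluate at the center.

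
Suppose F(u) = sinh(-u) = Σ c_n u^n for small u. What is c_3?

-1/6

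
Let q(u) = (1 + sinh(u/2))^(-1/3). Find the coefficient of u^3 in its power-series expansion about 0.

-37/1296

Let u equal the inner series; expand the outer function in u and truncate.
[u^0] = 1;  [u^1] = -1/6;  [u^2] = 1/18;  [u^3] = -37/1296.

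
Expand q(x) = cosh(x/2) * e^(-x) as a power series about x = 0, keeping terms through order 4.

41*x^4/384 - 7*x^3/24 + 5*x^2/8 - x + 1

Expand each factor separately, then convolve coefficients.
q(0) = 1
q′(0) = -1
q′′(0) = 5/4
q′′′(0) = -7/4
q^(4)(0) = 41/16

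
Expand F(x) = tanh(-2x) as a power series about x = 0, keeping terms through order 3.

8*x^3/3 - 2*x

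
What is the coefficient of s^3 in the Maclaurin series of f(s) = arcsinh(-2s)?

Differentiate repeatedly and evaluate at the center.
f(0) = 0
f′(0) = -2
f′′(0) = 0
f′′′(0) = 8

4/3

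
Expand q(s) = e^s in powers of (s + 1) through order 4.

(s + 1)^4*e^(-1)/24 + (s + 1)^3*e^(-1)/6 + (s + 1)^2*e^(-1)/2 + (s + 1)*e^(-1) + e^(-1)

q(-1) = e^(-1)
q′(-1) = e^(-1)
q′′(-1) = e^(-1)
q′′′(-1) = e^(-1)
q^(4)(-1) = e^(-1)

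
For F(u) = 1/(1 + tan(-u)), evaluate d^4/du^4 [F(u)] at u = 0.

Substitute the inner expansion into the outer series and collect powers.
The coefficient of u^4 in the expansion is 5/3, so F^(4)(0) = 4! * (5/3) = 40.

40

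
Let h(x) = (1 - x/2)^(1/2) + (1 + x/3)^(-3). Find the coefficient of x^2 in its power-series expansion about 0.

Combine the two series term by term.
h(0) = 2
h′(0) = -5/4
h′′(0) = 61/48
The Taylor polynomial is Σ h^(k)(0)/k! · x^k.

61/96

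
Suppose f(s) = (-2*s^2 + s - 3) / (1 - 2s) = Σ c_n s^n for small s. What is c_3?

-24

Multiply each power in the prefactor through the base expansion.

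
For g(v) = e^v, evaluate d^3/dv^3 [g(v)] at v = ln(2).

The coefficient of (v - ln(2))^3 in the expansion is 1/3, so g′′′(ln(2)) = 3! * (1/3) = 2.

2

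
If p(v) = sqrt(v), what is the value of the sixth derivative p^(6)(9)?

Apply the Taylor formula c_k = f^(k)(a)/k!.
From the series, [(v - 9)^6] p = -7/60466176; multiply by 6! = 720 to get -35/419904.

-35/419904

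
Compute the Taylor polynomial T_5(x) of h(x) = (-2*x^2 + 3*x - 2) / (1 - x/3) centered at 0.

-11*x^5/243 - 11*x^4/81 - 11*x^3/27 - 11*x^2/9 + 7*x/3 - 2

Multiply each power in the prefactor through the base expansion.
h(0) = -2
h′(0) = 7/3
h′′(0) = -22/9
h′′′(0) = -22/9
h^(4)(0) = -88/27
h^(5)(0) = -440/81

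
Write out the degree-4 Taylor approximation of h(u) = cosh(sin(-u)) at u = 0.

Compose series: expand the inner function first, then feed it into the outer expansion.
[u^0] = 1;  [u^1] = 0;  [u^2] = 1/2;  [u^3] = 0;  [u^4] = -1/8.

-u^4/8 + u^2/2 + 1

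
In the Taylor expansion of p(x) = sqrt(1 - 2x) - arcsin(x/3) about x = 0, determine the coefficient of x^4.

-5/8

Expand each term separately and add.
So c_4 = p^(4)(0)/4! = -5/8.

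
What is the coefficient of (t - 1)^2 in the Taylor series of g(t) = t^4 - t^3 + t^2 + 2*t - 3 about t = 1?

4

[(t - 1)^0] = 0;  [(t - 1)^1] = 5;  [(t - 1)^2] = 4.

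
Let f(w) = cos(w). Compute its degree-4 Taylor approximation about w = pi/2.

(w - pi/2)^3/6 - (w - pi/2)

f(pi/2) = 0
f′(pi/2) = -1
f′′(pi/2) = 0
f′′′(pi/2) = 1
f^(4)(pi/2) = 0
Then c_k = f^(k)(pi/2)/k! gives each Taylor coefficient.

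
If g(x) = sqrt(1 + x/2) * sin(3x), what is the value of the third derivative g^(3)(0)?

Multiply the two series term by term and collect like powers.
From the series, [x^3] g = -147/32; multiply by 3! = 6 to get -441/16.

-441/16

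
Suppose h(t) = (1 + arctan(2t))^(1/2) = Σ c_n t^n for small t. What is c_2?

Compose series: expand the inner function first, then feed it into the outer expansion.
h(0) = 1
h′(0) = 1
h′′(0) = -1
Then c_k = h^(k)(0)/k! gives each Taylor coefficient.

-1/2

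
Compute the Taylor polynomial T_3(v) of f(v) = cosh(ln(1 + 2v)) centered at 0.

-4*v^3 + 2*v^2 + 1

Compose series: expand the inner function first, then feed it into the outer expansion.
[v^0] = 1;  [v^1] = 0;  [v^2] = 2;  [v^3] = -4.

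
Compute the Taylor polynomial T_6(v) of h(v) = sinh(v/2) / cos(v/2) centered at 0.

3*v^5/320 + v^3/12 + v/2

Divide the numerator series by the denominator series (power-series long division).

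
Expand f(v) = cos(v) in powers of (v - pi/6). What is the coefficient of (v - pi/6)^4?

Differentiate repeatedly and evaluate at the center.
f(pi/6) = sqrt(3)/2
f′(pi/6) = -1/2
f′′(pi/6) = -sqrt(3)/2
f′′′(pi/6) = 1/2
f^(4)(pi/6) = sqrt(3)/2
Dividing each by k! gives the coefficients c_0, ..., c_4.

sqrt(3)/48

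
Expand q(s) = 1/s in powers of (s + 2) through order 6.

q(-2) = -1/2
q′(-2) = -1/4
q′′(-2) = -1/4
q′′′(-2) = -3/8
q^(4)(-2) = -3/4
q^(5)(-2) = -15/8
q^(6)(-2) = -45/8
The Taylor polynomial is Σ q^(k)(-2)/k! · (s + 2)^k.

-(s + 2)^6/128 - (s + 2)^5/64 - (s + 2)^4/32 - (s + 2)^3/16 - (s + 2)^2/8 - (s + 2)/4 - 1/2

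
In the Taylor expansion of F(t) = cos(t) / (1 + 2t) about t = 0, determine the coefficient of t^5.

-337/12

Multiply the two series term by term and collect like powers.
[t^0] = 1;  [t^1] = -2;  [t^2] = 7/2;  [t^3] = -7;  [t^4] = 337/24;  [t^5] = -337/12.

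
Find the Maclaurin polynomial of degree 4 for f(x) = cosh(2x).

2*x^4/3 + 2*x^2 + 1

f(0) = 1
f′(0) = 0
f′′(0) = 4
f′′′(0) = 0
f^(4)(0) = 16
The Taylor polynomial is Σ f^(k)(0)/k! · x^k.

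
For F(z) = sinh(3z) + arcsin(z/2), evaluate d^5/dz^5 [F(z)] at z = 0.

Combine the two series term by term.
From the series, [z^5] F = 519/256; multiply by 5! = 120 to get 7785/32.

7785/32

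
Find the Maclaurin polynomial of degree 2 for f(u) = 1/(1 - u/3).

[u^0] = 1;  [u^1] = 1/3;  [u^2] = 1/9.

u^2/9 + u/3 + 1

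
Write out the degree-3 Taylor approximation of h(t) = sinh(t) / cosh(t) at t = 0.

Divide the numerator series by the denominator series (power-series long division).

-t^3/3 + t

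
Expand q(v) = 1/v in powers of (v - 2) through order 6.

(v - 2)^6/128 - (v - 2)^5/64 + (v - 2)^4/32 - (v - 2)^3/16 + (v - 2)^2/8 - (v - 2)/4 + 1/2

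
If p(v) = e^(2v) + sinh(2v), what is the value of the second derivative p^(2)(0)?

Add the two expansions coefficient-wise.
The coefficient of v^2 in the expansion is 2, so p′′(0) = 2! * (2) = 4.

4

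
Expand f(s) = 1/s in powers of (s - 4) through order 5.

-(s - 4)^5/4096 + (s - 4)^4/1024 - (s - 4)^3/256 + (s - 4)^2/64 - (s - 4)/16 + 1/4

f(4) = 1/4
f′(4) = -1/16
f′′(4) = 1/32
f′′′(4) = -3/128
f^(4)(4) = 3/128
f^(5)(4) = -15/512
Dividing each by k! gives the coefficients c_0, ..., c_5.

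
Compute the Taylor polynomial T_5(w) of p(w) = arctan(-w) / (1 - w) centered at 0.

-13*w^5/15 - 2*w^4/3 - 2*w^3/3 - w^2 - w

Use 1/(1 - r) = Σ r^k on the denominator, then take the Cauchy product.
p(0) = 0
p′(0) = -1
p′′(0) = -2
p′′′(0) = -4
p^(4)(0) = -16
p^(5)(0) = -104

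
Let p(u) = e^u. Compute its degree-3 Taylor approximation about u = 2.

(u - 2)^3*e^(2)/6 + (u - 2)^2*e^(2)/2 + (u - 2)*e^(2) + e^(2)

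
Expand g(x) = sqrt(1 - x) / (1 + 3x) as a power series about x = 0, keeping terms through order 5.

Write out both Maclaurin series and multiply, keeping only the needed powers.
g(0) = 1
g′(0) = -7/2
g′′(0) = 83/4
g′′′(0) = -1497/8
g^(4)(0) = 35913/16
g^(5)(0) = -1077495/32
Dividing each by k! gives the coefficients c_0, ..., c_5.

-71833*x^5/256 + 11971*x^4/128 - 499*x^3/16 + 83*x^2/8 - 7*x/2 + 1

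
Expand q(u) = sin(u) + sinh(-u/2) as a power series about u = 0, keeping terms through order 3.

Add the two expansions coefficient-wise.
[u^0] = 0;  [u^1] = 1/2;  [u^2] = 0;  [u^3] = -3/16.

-3*u^3/16 + u/2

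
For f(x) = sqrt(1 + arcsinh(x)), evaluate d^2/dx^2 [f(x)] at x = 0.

-1/4

Plug the Maclaurin series of the inner function into that of the outer and collect terms.
The coefficient of x^2 in the expansion is -1/8, so f′′(0) = 2! * (-1/8) = -1/4.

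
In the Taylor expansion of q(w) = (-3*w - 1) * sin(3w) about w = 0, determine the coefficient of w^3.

9/2

Distribute the polynomial across the series and collect like powers.
q(0) = 0
q′(0) = -3
q′′(0) = -18
q′′′(0) = 27
So c_3 = q′′′(0)/3! = 9/2.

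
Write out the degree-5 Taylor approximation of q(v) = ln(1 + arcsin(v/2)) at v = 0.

53*v^5/3840 - 5*v^4/192 + v^3/16 - v^2/8 + v/2

Substitute the inner expansion into the outer series and collect powers.
q(0) = 0
q′(0) = 1/2
q′′(0) = -1/4
q′′′(0) = 3/8
q^(4)(0) = -5/8
q^(5)(0) = 53/32
Dividing each by k! gives the coefficients c_0, ..., c_5.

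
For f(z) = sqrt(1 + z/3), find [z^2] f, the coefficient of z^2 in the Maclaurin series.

-1/72

Differentiate repeatedly and evaluate at the center.
So c_2 = f′′(0)/2! = -1/72.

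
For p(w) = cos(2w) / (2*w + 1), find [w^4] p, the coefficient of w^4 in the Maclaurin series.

26/3

Use 1/(1 - r) = Σ r^k on the denominator, then take the Cauchy product.
p(0) = 1
p′(0) = -2
p′′(0) = 4
p′′′(0) = -24
p^(4)(0) = 208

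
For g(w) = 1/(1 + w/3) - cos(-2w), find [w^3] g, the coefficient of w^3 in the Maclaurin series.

Add the two expansions coefficient-wise.
[w^0] = 0;  [w^1] = -1/3;  [w^2] = 19/9;  [w^3] = -1/27.
So c_3 = g′′′(0)/3! = -1/27.

-1/27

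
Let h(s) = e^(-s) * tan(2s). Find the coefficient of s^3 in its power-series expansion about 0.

Take the Cauchy product of the two expansions.
[s^0] = 0;  [s^1] = 2;  [s^2] = -2;  [s^3] = 11/3.
So c_3 = h′′′(0)/3! = 11/3.

11/3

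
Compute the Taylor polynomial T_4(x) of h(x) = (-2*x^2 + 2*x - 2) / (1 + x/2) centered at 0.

-7*x^4/8 + 7*x^3/4 - 7*x^2/2 + 3*x - 2

Shift and add copies of the series according to the polynomial's terms.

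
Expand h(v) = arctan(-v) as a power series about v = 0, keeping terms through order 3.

h(0) = 0
h′(0) = -1
h′′(0) = 0
h′′′(0) = 2

v^3/3 - v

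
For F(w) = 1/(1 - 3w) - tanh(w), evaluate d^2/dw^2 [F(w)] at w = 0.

18

Expand each term separately and add.
From the series, [w^2] F = 9; multiply by 2! = 2 to get 18.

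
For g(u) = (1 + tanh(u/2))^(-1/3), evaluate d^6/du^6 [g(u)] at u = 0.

47/1458

Compose series: expand the inner function first, then feed it into the outer expansion.
The coefficient of u^6 in the expansion is 47/1049760, so g^(6)(0) = 6! * (47/1049760) = 47/1458.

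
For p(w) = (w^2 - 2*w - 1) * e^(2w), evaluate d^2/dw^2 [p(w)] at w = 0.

-10

Multiply each power in the prefactor through the base expansion.
The coefficient of w^2 in the expansion is -5, so p′′(0) = 2! * (-5) = -10.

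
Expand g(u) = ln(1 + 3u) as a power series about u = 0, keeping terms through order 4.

-81*u^4/4 + 9*u^3 - 9*u^2/2 + 3*u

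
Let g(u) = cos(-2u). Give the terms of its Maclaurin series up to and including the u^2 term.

Use the known series and substitute for the argument.
[u^0] = 1;  [u^1] = 0;  [u^2] = -2.

1 - 2*u^2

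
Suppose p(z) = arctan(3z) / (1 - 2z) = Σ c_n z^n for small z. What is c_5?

303/5

Take the Cauchy product of the two expansions.
p(0) = 0
p′(0) = 3
p′′(0) = 12
p′′′(0) = 18
p^(4)(0) = 144
p^(5)(0) = 7272
The Taylor polynomial is Σ p^(k)(0)/k! · z^k.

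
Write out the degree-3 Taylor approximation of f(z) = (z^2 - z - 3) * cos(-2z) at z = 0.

2*z^3 + 7*z^2 - z - 3

Multiply each power in the prefactor through the base expansion.
[z^0] = -3;  [z^1] = -1;  [z^2] = 7;  [z^3] = 2.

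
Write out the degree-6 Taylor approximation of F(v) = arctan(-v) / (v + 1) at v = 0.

Multiply the numerator's expansion by the denominator's geometric series.
F(0) = 0
F′(0) = -1
F′′(0) = 2
F′′′(0) = -4
F^(4)(0) = 16
F^(5)(0) = -104
F^(6)(0) = 624

13*v^6/15 - 13*v^5/15 + 2*v^4/3 - 2*v^3/3 + v^2 - v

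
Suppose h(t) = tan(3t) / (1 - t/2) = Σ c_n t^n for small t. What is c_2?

3/2

Write out both Maclaurin series and multiply, keeping only the needed powers.
h(0) = 0
h′(0) = 3
h′′(0) = 3
So c_2 = h′′(0)/2! = 3/2.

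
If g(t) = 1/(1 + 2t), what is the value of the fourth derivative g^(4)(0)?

Compute the successive derivatives at the expansion point and divide by k!.
The coefficient of t^4 in the expansion is 16, so g^(4)(0) = 4! * (16) = 384.

384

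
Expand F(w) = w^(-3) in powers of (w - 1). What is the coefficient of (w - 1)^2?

6

F(1) = 1
F′(1) = -3
F′′(1) = 12
So c_2 = F′′(1)/2! = 6.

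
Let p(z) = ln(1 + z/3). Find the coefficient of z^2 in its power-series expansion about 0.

-1/18

Compute the successive derivatives at the expansion point and divide by k!.
p(0) = 0
p′(0) = 1/3
p′′(0) = -1/9
So c_2 = p′′(0)/2! = -1/18.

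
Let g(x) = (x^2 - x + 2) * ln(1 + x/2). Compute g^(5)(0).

67/8

Multiply each power in the prefactor through the base expansion.
The coefficient of x^5 in the expansion is 67/960, so g^(5)(0) = 5! * (67/960) = 67/8.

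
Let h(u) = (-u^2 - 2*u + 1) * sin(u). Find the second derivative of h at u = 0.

-4

Multiply each power in the prefactor through the base expansion.
The coefficient of u^2 in the expansion is -2, so h′′(0) = 2! * (-2) = -4.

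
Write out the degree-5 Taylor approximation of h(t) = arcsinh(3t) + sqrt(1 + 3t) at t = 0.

Add the two expansions coefficient-wise.
h(0) = 1
h′(0) = 9/2
h′′(0) = -9/4
h′′′(0) = -135/8
h^(4)(0) = -1215/16
h^(5)(0) = 95499/32
Dividing each by k! gives the coefficients c_0, ..., c_5.

31833*t^5/1280 - 405*t^4/128 - 45*t^3/16 - 9*t^2/8 + 9*t/2 + 1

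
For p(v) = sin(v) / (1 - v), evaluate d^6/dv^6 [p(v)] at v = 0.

606

Use 1/(1 - r) = Σ r^k on the denominator, then take the Cauchy product.
From the series, [v^6] p = 101/120; multiply by 6! = 720 to get 606.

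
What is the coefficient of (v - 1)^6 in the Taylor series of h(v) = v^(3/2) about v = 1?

7/1024

h(1) = 1
h′(1) = 3/2
h′′(1) = 3/4
h′′′(1) = -3/8
h^(4)(1) = 9/16
h^(5)(1) = -45/32
h^(6)(1) = 315/64
So c_6 = h^(6)(1)/6! = 7/1024.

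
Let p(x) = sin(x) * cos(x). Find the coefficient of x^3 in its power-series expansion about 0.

-2/3

Multiply the two series term by term and collect like powers.
p(0) = 0
p′(0) = 1
p′′(0) = 0
p′′′(0) = -4
The Taylor polynomial is Σ p^(k)(0)/k! · x^k.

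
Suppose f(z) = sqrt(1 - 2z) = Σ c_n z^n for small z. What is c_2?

c_2 = f′′(0)/2! = -1/2.

-1/2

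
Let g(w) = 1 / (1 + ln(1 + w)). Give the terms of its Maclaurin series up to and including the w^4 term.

11*w^4/3 - 7*w^3/3 + 3*w^2/2 - w + 1

Use the geometric series for the reciprocal, then substitute.
g(0) = 1
g′(0) = -1
g′′(0) = 3
g′′′(0) = -14
g^(4)(0) = 88
Then c_k = g^(k)(0)/k! gives each Taylor coefficient.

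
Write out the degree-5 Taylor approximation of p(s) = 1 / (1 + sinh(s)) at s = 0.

Write 1/(1+u) = 1 - u + u^2 - u^3 + ... and substitute the series for u.

-181*s^5/120 + 4*s^4/3 - 7*s^3/6 + s^2 - s + 1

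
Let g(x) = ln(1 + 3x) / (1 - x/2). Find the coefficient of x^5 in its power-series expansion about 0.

Write out both Maclaurin series and multiply, keeping only the needed powers.
g(0) = 0
g′(0) = 3
g′′(0) = -6
g′′′(0) = 45
g^(4)(0) = -396
g^(5)(0) = 4842
So c_5 = g^(5)(0)/5! = 807/20.

807/20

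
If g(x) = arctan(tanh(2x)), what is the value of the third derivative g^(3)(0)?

-32

Let u equal the inner series; expand the outer function in u and truncate.
The coefficient of x^3 in the expansion is -16/3, so g′′′(0) = 3! * (-16/3) = -32.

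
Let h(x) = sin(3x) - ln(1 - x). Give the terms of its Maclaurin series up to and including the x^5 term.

89*x^5/40 + x^4/4 - 25*x^3/6 + x^2/2 + 4*x

Combine the two series term by term.
h(0) = 0
h′(0) = 4
h′′(0) = 1
h′′′(0) = -25
h^(4)(0) = 6
h^(5)(0) = 267
The Taylor polynomial is Σ h^(k)(0)/k! · x^k.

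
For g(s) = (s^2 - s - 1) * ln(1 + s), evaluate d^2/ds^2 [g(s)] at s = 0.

Distribute the polynomial across the series and collect like powers.
From the series, [s^2] g = -1/2; multiply by 2! = 2 to get -1.

-1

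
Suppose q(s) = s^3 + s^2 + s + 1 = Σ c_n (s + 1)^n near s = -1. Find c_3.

1

Use the known series and substitute for the argument.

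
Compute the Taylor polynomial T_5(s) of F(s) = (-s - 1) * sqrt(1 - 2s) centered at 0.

Shift and add copies of the series according to the polynomial's terms.
[s^0] = -1;  [s^1] = 0;  [s^2] = 3/2;  [s^3] = 1;  [s^4] = 9/8;  [s^5] = 3/2.

3*s^5/2 + 9*s^4/8 + s^3 + 3*s^2/2 - 1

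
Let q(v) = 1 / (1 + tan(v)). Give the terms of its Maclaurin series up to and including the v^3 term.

-4*v^3/3 + v^2 - v + 1

Write 1/(1+u) = 1 - u + u^2 - u^3 + ... and substitute the series for u.
[v^0] = 1;  [v^1] = -1;  [v^2] = 1;  [v^3] = -4/3.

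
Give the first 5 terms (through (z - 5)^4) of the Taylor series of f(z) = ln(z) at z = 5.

-(z - 5)^4/2500 + (z - 5)^3/375 - (z - 5)^2/50 + (z - 5)/5 + ln(5)

Compute the successive derivatives at the expansion point and divide by k!.
[(z - 5)^0] = ln(5);  [(z - 5)^1] = 1/5;  [(z - 5)^2] = -1/50;  [(z - 5)^3] = 1/375;  [(z - 5)^4] = -1/2500.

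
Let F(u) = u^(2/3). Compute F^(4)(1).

From the series, [(u - 1)^4] F = -7/243; multiply by 4! = 24 to get -56/81.

-56/81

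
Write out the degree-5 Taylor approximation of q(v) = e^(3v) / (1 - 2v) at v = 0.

5711*v^5/40 + 563*v^4/8 + 67*v^3/2 + 29*v^2/2 + 5*v + 1

Take the Cauchy product of the two expansions.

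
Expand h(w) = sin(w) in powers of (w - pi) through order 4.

(w - pi)^3/6 - (w - pi)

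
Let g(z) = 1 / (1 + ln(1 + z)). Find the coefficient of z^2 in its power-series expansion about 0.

Expand as Σ (-1)^k u^k with u equal to the inner function's series.
g(0) = 1
g′(0) = -1
g′′(0) = 3
Dividing each by k! gives the coefficients c_0, ..., c_2.

3/2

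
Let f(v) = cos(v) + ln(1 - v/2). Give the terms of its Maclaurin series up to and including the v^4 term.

Add the two expansions coefficient-wise.
f(0) = 1
f′(0) = -1/2
f′′(0) = -5/4
f′′′(0) = -1/4
f^(4)(0) = 5/8

5*v^4/192 - v^3/24 - 5*v^2/8 - v/2 + 1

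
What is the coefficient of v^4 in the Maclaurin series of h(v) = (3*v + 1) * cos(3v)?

27/8

Multiply each power in the prefactor through the base expansion.
[v^0] = 1;  [v^1] = 3;  [v^2] = -9/2;  [v^3] = -27/2;  [v^4] = 27/8.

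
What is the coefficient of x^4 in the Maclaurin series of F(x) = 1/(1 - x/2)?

1/16

Compute the successive derivatives at the expansion point and divide by k!.
F(0) = 1
F′(0) = 1/2
F′′(0) = 1/2
F′′′(0) = 3/4
F^(4)(0) = 3/2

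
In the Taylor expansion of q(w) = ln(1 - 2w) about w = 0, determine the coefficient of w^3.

-8/3

Differentiate repeatedly and evaluate at the center.
So c_3 = q′′′(0)/3! = -8/3.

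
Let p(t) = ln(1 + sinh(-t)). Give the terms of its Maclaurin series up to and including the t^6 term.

Plug the Maclaurin series of the inner function into that of the outer and collect terms.

-16*t^6/45 - 3*t^5/8 - 5*t^4/12 - t^3/2 - t^2/2 - t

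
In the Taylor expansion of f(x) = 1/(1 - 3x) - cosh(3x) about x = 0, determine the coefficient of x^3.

27

Add the two expansions coefficient-wise.
f(0) = 0
f′(0) = 3
f′′(0) = 9
f′′′(0) = 162
Dividing each by k! gives the coefficients c_0, ..., c_3.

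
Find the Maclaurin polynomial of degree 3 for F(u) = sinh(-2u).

-4*u^3/3 - 2*u

F(0) = 0
F′(0) = -2
F′′(0) = 0
F′′′(0) = -8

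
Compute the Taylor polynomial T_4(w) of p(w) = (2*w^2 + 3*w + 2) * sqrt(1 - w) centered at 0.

Distribute the polynomial across the series and collect like powers.

-33*w^4/64 - 3*w^3/2 + w^2/4 + 2*w + 2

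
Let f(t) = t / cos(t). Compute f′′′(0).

3

Divide the numerator series by the denominator series (power-series long division).
The coefficient of t^3 in the expansion is 1/2, so f′′′(0) = 3! * (1/2) = 3.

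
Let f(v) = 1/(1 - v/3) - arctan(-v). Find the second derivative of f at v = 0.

2/9

Expand each term separately and add.
From the series, [v^2] f = 1/9; multiply by 2! = 2 to get 2/9.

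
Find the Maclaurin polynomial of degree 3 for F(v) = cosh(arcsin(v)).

v^2/2 + 1

Plug the Maclaurin series of the inner function into that of the outer and collect terms.
[v^0] = 1;  [v^1] = 0;  [v^2] = 1/2;  [v^3] = 0.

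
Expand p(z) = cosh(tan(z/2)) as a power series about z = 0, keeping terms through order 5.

3*z^4/128 + z^2/8 + 1

Let u equal the inner series; expand the outer function in u and truncate.
p(0) = 1
p′(0) = 0
p′′(0) = 1/4
p′′′(0) = 0
p^(4)(0) = 9/16
p^(5)(0) = 0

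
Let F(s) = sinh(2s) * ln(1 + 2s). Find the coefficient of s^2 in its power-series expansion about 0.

Take the Cauchy product of the two expansions.
So c_2 = F′′(0)/2! = 4.

4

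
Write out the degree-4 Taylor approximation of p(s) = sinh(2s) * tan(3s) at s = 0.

22*s^4 + 6*s^2

Write out both Maclaurin series and multiply, keeping only the needed powers.
p(0) = 0
p′(0) = 0
p′′(0) = 12
p′′′(0) = 0
p^(4)(0) = 528
Then c_k = p^(k)(0)/k! gives each Taylor coefficient.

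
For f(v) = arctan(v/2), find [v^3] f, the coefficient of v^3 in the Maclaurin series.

-1/24

f(0) = 0
f′(0) = 1/2
f′′(0) = 0
f′′′(0) = -1/4
Dividing each by k! gives the coefficients c_0, ..., c_3.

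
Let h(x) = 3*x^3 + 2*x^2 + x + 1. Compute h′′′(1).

The coefficient of (x - 1)^3 in the expansion is 3, so h′′′(1) = 3! * (3) = 18.

18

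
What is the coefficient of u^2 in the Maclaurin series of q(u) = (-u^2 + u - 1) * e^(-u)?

Multiply each power in the prefactor through the base expansion.
q(0) = -1
q′(0) = 2
q′′(0) = -5

-5/2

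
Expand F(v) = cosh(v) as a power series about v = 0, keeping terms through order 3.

F(0) = 1
F′(0) = 0
F′′(0) = 1
F′′′(0) = 0

v^2/2 + 1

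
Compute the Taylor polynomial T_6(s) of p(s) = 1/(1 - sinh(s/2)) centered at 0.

Compose series: expand the inner function first, then feed it into the outer expansion.
p(0) = 1
p′(0) = 1/2
p′′(0) = 1/2
p′′′(0) = 7/8
p^(4)(0) = 2
p^(5)(0) = 181/32
p^(6)(0) = 77/4
The Taylor polynomial is Σ p^(k)(0)/k! · s^k.

77*s^6/2880 + 181*s^5/3840 + s^4/12 + 7*s^3/48 + s^2/4 + s/2 + 1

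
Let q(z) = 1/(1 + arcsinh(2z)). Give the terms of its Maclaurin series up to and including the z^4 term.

32*z^4/3 - 20*z^3/3 + 4*z^2 - 2*z + 1

Compose series: expand the inner function first, then feed it into the outer expansion.
q(0) = 1
q′(0) = -2
q′′(0) = 8
q′′′(0) = -40
q^(4)(0) = 256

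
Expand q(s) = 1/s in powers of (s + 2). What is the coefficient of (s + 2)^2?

-1/8

q(-2) = -1/2
q′(-2) = -1/4
q′′(-2) = -1/4
Then c_k = q^(k)(-2)/k! gives each Taylor coefficient.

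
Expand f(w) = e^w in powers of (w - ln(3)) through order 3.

Use the known series and substitute for the argument.
[(w - ln(3))^0] = 3;  [(w - ln(3))^1] = 3;  [(w - ln(3))^2] = 3/2;  [(w - ln(3))^3] = 1/2.

(w - ln(3))^3/2 + 3*(w - ln(3))^2/2 + 3*(w - ln(3)) + 3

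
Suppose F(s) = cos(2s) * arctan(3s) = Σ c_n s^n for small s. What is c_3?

-15

Multiply the two series term by term and collect like powers.
F(0) = 0
F′(0) = 3
F′′(0) = 0
F′′′(0) = -90
Dividing each by k! gives the coefficients c_0, ..., c_3.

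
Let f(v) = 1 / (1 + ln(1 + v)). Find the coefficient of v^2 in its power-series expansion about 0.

Expand as Σ (-1)^k u^k with u equal to the inner function's series.

3/2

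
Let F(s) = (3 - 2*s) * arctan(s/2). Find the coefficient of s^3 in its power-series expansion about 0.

-1/8

Distribute the polynomial across the series and collect like powers.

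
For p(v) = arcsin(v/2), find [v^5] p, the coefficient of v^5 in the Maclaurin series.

3/1280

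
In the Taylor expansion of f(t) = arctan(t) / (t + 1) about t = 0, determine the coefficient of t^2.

Multiply the numerator's expansion by the denominator's geometric series.
[t^0] = 0;  [t^1] = 1;  [t^2] = -1.
So c_2 = f′′(0)/2! = -1.

-1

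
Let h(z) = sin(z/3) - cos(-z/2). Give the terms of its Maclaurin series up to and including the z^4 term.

-z^4/384 - z^3/162 + z^2/8 + z/3 - 1

Expand each term separately and add.
[z^0] = -1;  [z^1] = 1/3;  [z^2] = 1/8;  [z^3] = -1/162;  [z^4] = -1/384.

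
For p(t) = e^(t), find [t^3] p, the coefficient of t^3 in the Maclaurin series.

p(0) = 1
p′(0) = 1
p′′(0) = 1
p′′′(0) = 1
So c_3 = p′′′(0)/3! = 1/6.

1/6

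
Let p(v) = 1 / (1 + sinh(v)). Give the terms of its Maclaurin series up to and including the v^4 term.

Use the geometric series for the reciprocal, then substitute.

4*v^4/3 - 7*v^3/6 + v^2 - v + 1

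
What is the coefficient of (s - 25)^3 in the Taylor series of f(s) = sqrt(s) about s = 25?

1/50000

Apply the Taylor formula c_k = f^(k)(a)/k!.
f(25) = 5
f′(25) = 1/10
f′′(25) = -1/500
f′′′(25) = 3/25000
So c_3 = f′′′(25)/3! = 1/50000.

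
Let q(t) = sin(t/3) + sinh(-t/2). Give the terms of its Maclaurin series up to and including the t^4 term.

Combine the two series term by term.
[t^0] = 0;  [t^1] = -1/6;  [t^2] = 0;  [t^3] = -35/1296;  [t^4] = 0.

-35*t^3/1296 - t/6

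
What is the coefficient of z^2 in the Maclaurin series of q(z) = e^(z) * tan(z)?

1

Expand each factor separately, then convolve coefficients.
[z^0] = 0;  [z^1] = 1;  [z^2] = 1.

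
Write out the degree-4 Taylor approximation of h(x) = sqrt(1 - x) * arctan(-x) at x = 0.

-5*x^4/48 + 11*x^3/24 + x^2/2 - x

Write out both Maclaurin series and multiply, keeping only the needed powers.
[x^0] = 0;  [x^1] = -1;  [x^2] = 1/2;  [x^3] = 11/24;  [x^4] = -5/48.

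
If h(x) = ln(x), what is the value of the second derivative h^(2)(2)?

-1/4

Differentiate repeatedly and evaluate at the center.
The coefficient of (x - 2)^2 in the expansion is -1/8, so h′′(2) = 2! * (-1/8) = -1/4.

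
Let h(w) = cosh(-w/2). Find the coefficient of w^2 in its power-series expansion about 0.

1/8

[w^0] = 1;  [w^1] = 0;  [w^2] = 1/8.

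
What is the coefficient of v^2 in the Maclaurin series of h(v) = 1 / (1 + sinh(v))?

Write 1/(1+u) = 1 - u + u^2 - u^3 + ... and substitute the series for u.
h(0) = 1
h′(0) = -1
h′′(0) = 2
Dividing each by k! gives the coefficients c_0, ..., c_2.

1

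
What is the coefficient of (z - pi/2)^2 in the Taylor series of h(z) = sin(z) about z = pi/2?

Compute the successive derivatives at the expansion point and divide by k!.
So c_2 = h′′(pi/2)/2! = -1/2.

-1/2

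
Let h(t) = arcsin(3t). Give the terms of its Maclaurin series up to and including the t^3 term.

h(0) = 0
h′(0) = 3
h′′(0) = 0
h′′′(0) = 27
Then c_k = h^(k)(0)/k! gives each Taylor coefficient.

9*t^3/2 + 3*t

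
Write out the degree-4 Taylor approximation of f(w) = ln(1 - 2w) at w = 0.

[w^0] = 0;  [w^1] = -2;  [w^2] = -2;  [w^3] = -8/3;  [w^4] = -4.

-4*w^4 - 8*w^3/3 - 2*w^2 - 2*w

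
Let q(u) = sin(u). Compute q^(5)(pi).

Apply the Taylor formula c_k = f^(k)(a)/k!.
From the series, [(u - pi)^5] q = -1/120; multiply by 5! = 120 to get -1.

-1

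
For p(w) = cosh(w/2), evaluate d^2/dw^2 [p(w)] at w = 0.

1/4

From the series, [w^2] p = 1/8; multiply by 2! = 2 to get 1/4.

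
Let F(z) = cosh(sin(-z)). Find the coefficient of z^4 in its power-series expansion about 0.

-1/8

Substitute the inner expansion into the outer series and collect powers.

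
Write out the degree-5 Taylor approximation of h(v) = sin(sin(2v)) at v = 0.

16*v^5/5 - 8*v^3/3 + 2*v

Plug the Maclaurin series of the inner function into that of the outer and collect terms.
h(0) = 0
h′(0) = 2
h′′(0) = 0
h′′′(0) = -16
h^(4)(0) = 0
h^(5)(0) = 384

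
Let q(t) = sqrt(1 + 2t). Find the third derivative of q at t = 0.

The coefficient of t^3 in the expansion is 1/2, so q′′′(0) = 3! * (1/2) = 3.

3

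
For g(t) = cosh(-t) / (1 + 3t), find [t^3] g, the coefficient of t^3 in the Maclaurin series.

Expand each factor separately, then convolve coefficients.
g(0) = 1
g′(0) = -3
g′′(0) = 19
g′′′(0) = -171
The Taylor polynomial is Σ g^(k)(0)/k! · t^k.

-57/2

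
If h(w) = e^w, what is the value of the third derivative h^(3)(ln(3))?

3

The coefficient of (w - ln(3))^3 in the expansion is 1/2, so h′′′(ln(3)) = 3! * (1/2) = 3.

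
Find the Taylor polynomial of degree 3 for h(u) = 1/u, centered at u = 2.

Compute the successive derivatives at the expansion point and divide by k!.
[(u - 2)^0] = 1/2;  [(u - 2)^1] = -1/4;  [(u - 2)^2] = 1/8;  [(u - 2)^3] = -1/16.

-(u - 2)^3/16 + (u - 2)^2/8 - (u - 2)/4 + 1/2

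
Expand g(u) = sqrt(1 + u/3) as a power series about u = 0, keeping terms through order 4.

-5*u^4/10368 + u^3/432 - u^2/72 + u/6 + 1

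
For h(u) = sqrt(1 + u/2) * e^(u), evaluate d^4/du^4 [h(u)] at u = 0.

Take the Cauchy product of the two expansions.
From the series, [u^4] h = 449/6144; multiply by 4! = 24 to get 449/256.

449/256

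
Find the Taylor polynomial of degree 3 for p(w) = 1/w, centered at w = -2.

Apply the Taylor formula c_k = f^(k)(a)/k!.
[(w + 2)^0] = -1/2;  [(w + 2)^1] = -1/4;  [(w + 2)^2] = -1/8;  [(w + 2)^3] = -1/16.

-(w + 2)^3/16 - (w + 2)^2/8 - (w + 2)/4 - 1/2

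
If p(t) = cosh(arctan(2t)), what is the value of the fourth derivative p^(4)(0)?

Plug the Maclaurin series of the inner function into that of the outer and collect terms.
The coefficient of t^4 in the expansion is -14/3, so p^(4)(0) = 4! * (-14/3) = -112.

-112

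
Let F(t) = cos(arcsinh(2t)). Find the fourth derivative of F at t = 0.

Substitute the inner expansion into the outer series and collect powers.
The coefficient of t^4 in the expansion is 10/3, so F^(4)(0) = 4! * (10/3) = 80.

80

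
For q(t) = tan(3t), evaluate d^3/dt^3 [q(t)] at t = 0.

54

From the series, [t^3] q = 9; multiply by 3! = 6 to get 54.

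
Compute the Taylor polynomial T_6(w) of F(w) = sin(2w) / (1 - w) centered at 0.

Use 1/(1 - r) = Σ r^k on the denominator, then take the Cauchy product.
F(0) = 0
F′(0) = 2
F′′(0) = 4
F′′′(0) = 4
F^(4)(0) = 16
F^(5)(0) = 112
F^(6)(0) = 672
The Taylor polynomial is Σ F^(k)(0)/k! · w^k.

14*w^6/15 + 14*w^5/15 + 2*w^4/3 + 2*w^3/3 + 2*w^2 + 2*w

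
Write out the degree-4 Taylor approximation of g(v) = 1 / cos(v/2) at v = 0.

Write the quotient as an unknown series and match coefficients against numerator = denominator · series.
g(0) = 1
g′(0) = 0
g′′(0) = 1/4
g′′′(0) = 0
g^(4)(0) = 5/16
Then c_k = g^(k)(0)/k! gives each Taylor coefficient.

5*v^4/384 + v^2/8 + 1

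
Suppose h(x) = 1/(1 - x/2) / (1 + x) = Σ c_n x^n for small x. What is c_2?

3/4

Multiply the two series term by term and collect like powers.
[x^0] = 1;  [x^1] = -1/2;  [x^2] = 3/4.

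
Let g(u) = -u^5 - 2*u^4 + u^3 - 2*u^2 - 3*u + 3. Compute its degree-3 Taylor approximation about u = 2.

g(2) = -67
g′(2) = -143
g′′(2) = -248
g′′′(2) = -330
Dividing each by k! gives the coefficients c_0, ..., c_3.

-55*(u - 2)^3 - 124*(u - 2)^2 - 143*(u - 2) - 67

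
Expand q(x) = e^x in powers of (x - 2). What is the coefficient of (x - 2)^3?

q(2) = e^(2)
q′(2) = e^(2)
q′′(2) = e^(2)
q′′′(2) = e^(2)

e^(2)/6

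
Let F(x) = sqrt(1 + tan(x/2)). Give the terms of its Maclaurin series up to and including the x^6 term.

Let u equal the inner series; expand the outer function in u and truncate.
F(0) = 1
F′(0) = 1/4
F′′(0) = -1/16
F′′′(0) = 11/64
F^(4)(0) = -47/256
F^(5)(0) = 601/1024
F^(6)(0) = -5521/4096

-5521*x^6/2949120 + 601*x^5/122880 - 47*x^4/6144 + 11*x^3/384 - x^2/32 + x/4 + 1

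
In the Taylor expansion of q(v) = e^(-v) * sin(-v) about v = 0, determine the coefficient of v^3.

Take the Cauchy product of the two expansions.

-1/3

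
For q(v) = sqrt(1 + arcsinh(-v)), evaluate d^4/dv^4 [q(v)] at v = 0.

1/16

Let u equal the inner series; expand the outer function in u and truncate.
The coefficient of v^4 in the expansion is 1/384, so q^(4)(0) = 4! * (1/384) = 1/16.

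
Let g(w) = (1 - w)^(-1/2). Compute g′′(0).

3/4

The coefficient of w^2 in the expansion is 3/8, so g′′(0) = 2! * (3/8) = 3/4.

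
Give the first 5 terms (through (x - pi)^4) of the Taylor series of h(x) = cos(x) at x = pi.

-(x - pi)^4/24 + (x - pi)^2/2 - 1

Apply the Taylor formula c_k = f^(k)(a)/k!.
h(pi) = -1
h′(pi) = 0
h′′(pi) = 1
h′′′(pi) = 0
h^(4)(pi) = -1
The Taylor polynomial is Σ h^(k)(pi)/k! · (x - pi)^k.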